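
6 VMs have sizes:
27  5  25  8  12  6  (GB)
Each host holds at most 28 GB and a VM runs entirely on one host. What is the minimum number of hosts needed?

4

Total = 27 + 25 + 12 + 8 + 6 + 5 = 83 GB.
Lower bound: ⌈83/28⌉ = 3 hosts.
A packing using 4 hosts:
  host 1: 27 = 27
  host 2: 25 = 25
  host 3: 12 + 8 + 6 = 26
  host 4: 5 = 5
No arrangement into 3 hosts stays within capacity, so 4 is optimal.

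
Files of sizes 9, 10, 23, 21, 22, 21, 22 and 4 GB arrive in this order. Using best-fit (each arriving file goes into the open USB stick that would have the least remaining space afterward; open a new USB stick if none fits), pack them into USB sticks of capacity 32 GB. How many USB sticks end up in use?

6

  9 → USB stick 1 (new)  [load 9/32]
  10 → USB stick 1  [load 19/32]
  23 → USB stick 2 (new)  [load 23/32]
  21 → USB stick 3 (new)  [load 21/32]
  22 → USB stick 4 (new)  [load 22/32]
  21 → USB stick 5 (new)  [load 21/32]
  22 → USB stick 6 (new)  [load 22/32]
  4 → USB stick 2  [load 27/32]
6 USB sticks opened.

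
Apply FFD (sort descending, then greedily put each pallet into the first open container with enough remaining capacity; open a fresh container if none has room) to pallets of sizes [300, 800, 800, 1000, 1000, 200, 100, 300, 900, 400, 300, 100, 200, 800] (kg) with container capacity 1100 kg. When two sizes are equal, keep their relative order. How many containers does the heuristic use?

7

Sorted descending: 1000, 1000, 900, 800, 800, 800, 400, 300, 300, 300, 200, 200, 100, 100.
  1000 → container 1 (new)  [load 1000/1100]
  1000 → container 2 (new)  [load 1000/1100]
  900 → container 3 (new)  [load 900/1100]
  800 → container 4 (new)  [load 800/1100]
  800 → container 5 (new)  [load 800/1100]
  800 → container 6 (new)  [load 800/1100]
  400 → container 7 (new)  [load 400/1100]
  300 → container 4  [load 1100/1100]
  300 → container 5  [load 1100/1100]
  300 → container 6  [load 1100/1100]
  200 → container 3  [load 1100/1100]
  200 → container 7  [load 600/1100]
  100 → container 1  [load 1100/1100]
  100 → container 2  [load 1100/1100]
7 containers opened.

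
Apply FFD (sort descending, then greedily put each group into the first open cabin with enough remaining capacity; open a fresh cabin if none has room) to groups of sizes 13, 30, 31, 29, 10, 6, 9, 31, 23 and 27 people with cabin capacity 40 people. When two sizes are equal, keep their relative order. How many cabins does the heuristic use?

Sorted descending: 31, 31, 30, 29, 27, 23, 13, 10, 9, 6.
  31 → cabin 1 (new)  [load 31/40]
  31 → cabin 2 (new)  [load 31/40]
  30 → cabin 3 (new)  [load 30/40]
  29 → cabin 4 (new)  [load 29/40]
  27 → cabin 5 (new)  [load 27/40]
  23 → cabin 6 (new)  [load 23/40]
  13 → cabin 5  [load 40/40]
  10 → cabin 3  [load 40/40]
  9 → cabin 1  [load 40/40]
  6 → cabin 2  [load 37/40]
6 cabins opened.

6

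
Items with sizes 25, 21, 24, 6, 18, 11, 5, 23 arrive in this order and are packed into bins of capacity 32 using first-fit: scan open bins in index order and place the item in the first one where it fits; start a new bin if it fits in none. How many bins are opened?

  25 → bin 1 (new)  [load 25/32]
  21 → bin 2 (new)  [load 21/32]
  24 → bin 3 (new)  [load 24/32]
  6 → bin 1  [load 31/32]
  18 → bin 4 (new)  [load 18/32]
  11 → bin 2  [load 32/32]
  5 → bin 3  [load 29/32]
  23 → bin 5 (new)  [load 23/32]
5 bins opened.

5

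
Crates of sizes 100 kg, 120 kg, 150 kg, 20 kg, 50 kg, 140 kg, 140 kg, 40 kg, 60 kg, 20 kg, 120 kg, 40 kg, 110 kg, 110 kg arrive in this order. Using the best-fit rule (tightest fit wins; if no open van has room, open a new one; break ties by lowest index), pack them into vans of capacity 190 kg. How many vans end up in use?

  100 → van 1 (new)  [load 100/190]
  120 → van 2 (new)  [load 120/190]
  150 → van 3 (new)  [load 150/190]
  20 → van 3  [load 170/190]
  50 → van 2  [load 170/190]
  140 → van 4 (new)  [load 140/190]
  140 → van 5 (new)  [load 140/190]
  40 → van 4  [load 180/190]
  60 → van 1  [load 160/190]
  20 → van 2  [load 190/190]
  120 → van 6 (new)  [load 120/190]
  40 → van 5  [load 180/190]
  110 → van 7 (new)  [load 110/190]
  110 → van 8 (new)  [load 110/190]
8 vans opened.

8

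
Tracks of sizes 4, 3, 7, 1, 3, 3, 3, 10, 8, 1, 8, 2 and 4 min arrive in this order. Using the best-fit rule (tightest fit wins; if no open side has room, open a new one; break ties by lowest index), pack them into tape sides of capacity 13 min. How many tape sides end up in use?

  4 → side 1 (new)  [load 4/13]
  3 → side 1  [load 7/13]
  7 → side 2 (new)  [load 7/13]
  1 → side 1  [load 8/13]
  3 → side 1  [load 11/13]
  3 → side 2  [load 10/13]
  3 → side 2  [load 13/13]
  10 → side 3 (new)  [load 10/13]
  8 → side 4 (new)  [load 8/13]
  1 → side 1  [load 12/13]
  8 → side 5 (new)  [load 8/13]
  2 → side 3  [load 12/13]
  4 → side 4  [load 12/13]
5 tape sides opened.

5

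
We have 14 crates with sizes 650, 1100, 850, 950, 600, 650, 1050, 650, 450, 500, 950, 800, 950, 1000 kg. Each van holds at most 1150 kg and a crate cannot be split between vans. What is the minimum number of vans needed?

Total = 1100 + 1050 + 1000 + 950 + 950 + 950 + 850 + 800 + 650 + 650 + 650 + 600 + 500 + 450 = 11150 kg.
Lower bound: ⌈11150/1150⌉ = 10 vans.
Also, 12 crates each exceed 575 kg, and no two of those can share a van, so at least 12 vans are needed.
A packing using 12 vans:
  van 1: 1100 = 1100
  van 2: 1050 = 1050
  van 3: 1000 = 1000
  van 4: 950 = 950
  van 5: 950 = 950
  van 6: 950 = 950
  van 7: 850 = 850
  van 8: 800 = 800
  van 9: 650 + 500 = 1150
  van 10: 650 + 450 = 1100
  van 11: 650 = 650
  van 12: 600 = 600
This matches the lower bound, so 12 is optimal.

12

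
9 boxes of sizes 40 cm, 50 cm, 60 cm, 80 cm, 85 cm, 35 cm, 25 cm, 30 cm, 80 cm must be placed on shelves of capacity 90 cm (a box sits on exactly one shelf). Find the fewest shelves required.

Total = 85 + 80 + 80 + 60 + 50 + 40 + 35 + 30 + 25 = 485 cm.
Lower bound: ⌈485/90⌉ = 6 shelves.
A packing using 6 shelves:
  shelf 1: 85 = 85
  shelf 2: 80 = 80
  shelf 3: 80 = 80
  shelf 4: 60 + 30 = 90
  shelf 5: 50 + 40 = 90
  shelf 6: 35 + 25 = 60
This matches the lower bound, so 6 is optimal.

6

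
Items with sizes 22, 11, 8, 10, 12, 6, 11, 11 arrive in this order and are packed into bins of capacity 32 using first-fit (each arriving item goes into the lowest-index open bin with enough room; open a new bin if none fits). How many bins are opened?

  22 → bin 1 (new)  [load 22/32]
  11 → bin 2 (new)  [load 11/32]
  8 → bin 1  [load 30/32]
  10 → bin 2  [load 21/32]
  12 → bin 3 (new)  [load 12/32]
  6 → bin 2  [load 27/32]
  11 → bin 3  [load 23/32]
  11 → bin 4 (new)  [load 11/32]
4 bins opened.

4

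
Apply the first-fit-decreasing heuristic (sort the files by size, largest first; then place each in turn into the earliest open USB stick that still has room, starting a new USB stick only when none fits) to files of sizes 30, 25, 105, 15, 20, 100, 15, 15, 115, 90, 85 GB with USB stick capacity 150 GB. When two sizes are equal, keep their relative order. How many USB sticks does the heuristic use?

5

Sorted descending: 115, 105, 100, 90, 85, 30, 25, 20, 15, 15, 15.
  115 → USB stick 1 (new)  [load 115/150]
  105 → USB stick 2 (new)  [load 105/150]
  100 → USB stick 3 (new)  [load 100/150]
  90 → USB stick 4 (new)  [load 90/150]
  85 → USB stick 5 (new)  [load 85/150]
  30 → USB stick 1  [load 145/150]
  25 → USB stick 2  [load 130/150]
  20 → USB stick 2  [load 150/150]
  15 → USB stick 3  [load 115/150]
  15 → USB stick 3  [load 130/150]
  15 → USB stick 3  [load 145/150]
5 USB sticks opened.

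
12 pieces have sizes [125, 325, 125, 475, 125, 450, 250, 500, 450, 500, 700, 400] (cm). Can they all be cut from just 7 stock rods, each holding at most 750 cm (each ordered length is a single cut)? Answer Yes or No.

Yes

A valid assignment using 7 stock rods:
  stock rod 1: 700 = 700
  stock rod 2: 500 + 250 = 750
  stock rod 3: 500 + 125 + 125 = 750
  stock rod 4: 475 + 125 = 600
  stock rod 5: 450 = 450
  stock rod 6: 450 = 450
  stock rod 7: 400 + 325 = 725
Every load is within 750 cm, so 7 stock rods suffice.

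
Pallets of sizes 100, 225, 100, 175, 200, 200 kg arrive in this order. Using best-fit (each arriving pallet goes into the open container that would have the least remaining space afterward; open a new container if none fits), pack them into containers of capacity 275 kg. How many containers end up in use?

  100 → container 1 (new)  [load 100/275]
  225 → container 2 (new)  [load 225/275]
  100 → container 1  [load 200/275]
  175 → container 3 (new)  [load 175/275]
  200 → container 4 (new)  [load 200/275]
  200 → container 5 (new)  [load 200/275]
5 containers opened.

5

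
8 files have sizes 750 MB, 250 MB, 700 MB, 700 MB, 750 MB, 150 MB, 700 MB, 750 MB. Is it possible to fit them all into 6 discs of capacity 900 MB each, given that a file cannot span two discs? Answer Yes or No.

Total = 4750 MB; ⌈4750/900⌉ = 6.
The bound of 6 does not rule out 6, but exhaustive search shows no assignment into 6 discs of capacity 900 MB exists — the minimum is 7.

No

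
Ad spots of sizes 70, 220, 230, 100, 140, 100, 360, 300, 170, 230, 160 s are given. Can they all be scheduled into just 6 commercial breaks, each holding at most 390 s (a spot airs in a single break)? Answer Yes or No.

A valid assignment using 6 commercial breaks:
  break 1: 360 = 360
  break 2: 300 + 70 = 370
  break 3: 230 + 160 = 390
  break 4: 230 + 140 = 370
  break 5: 220 + 170 = 390
  break 6: 100 + 100 = 200
Every load is within 390 s, so 6 commercial breaks suffice.

Yes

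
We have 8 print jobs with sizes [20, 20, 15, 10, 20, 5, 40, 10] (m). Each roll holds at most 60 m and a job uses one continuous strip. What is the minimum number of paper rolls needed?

3

Total = 40 + 20 + 20 + 20 + 15 + 10 + 10 + 5 = 140 m.
Lower bound: ⌈140/60⌉ = 3 paper rolls.
A packing using 3 paper rolls:
  roll 1: 40 + 20 = 60
  roll 2: 20 + 20 + 15 + 5 = 60
  roll 3: 10 + 10 = 20
This matches the lower bound, so 3 is optimal.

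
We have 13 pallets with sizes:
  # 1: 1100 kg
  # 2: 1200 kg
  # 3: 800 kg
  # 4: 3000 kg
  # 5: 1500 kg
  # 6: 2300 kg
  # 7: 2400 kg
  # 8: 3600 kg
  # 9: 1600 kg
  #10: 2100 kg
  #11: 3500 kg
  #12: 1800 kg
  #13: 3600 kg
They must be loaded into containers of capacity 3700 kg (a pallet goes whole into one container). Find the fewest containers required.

9

Total = 3600 + 3600 + 3500 + 3000 + 2400 + 2300 + 2100 + 1800 + 1600 + 1500 + 1200 + 1100 + 800 = 28500 kg.
Lower bound: ⌈28500/3700⌉ = 8 containers.
A packing using 9 containers:
  container 1: 3600 = 3600
  container 2: 3600 = 3600
  container 3: 3500 = 3500
  container 4: 3000 = 3000
  container 5: 2400 + 1200 = 3600
  container 6: 2300 + 1100 = 3400
  container 7: 2100 + 1600 = 3700
  container 8: 1800 + 1500 = 3300
  container 9: 800 = 800
No arrangement into 8 containers stays within capacity, so 9 is optimal.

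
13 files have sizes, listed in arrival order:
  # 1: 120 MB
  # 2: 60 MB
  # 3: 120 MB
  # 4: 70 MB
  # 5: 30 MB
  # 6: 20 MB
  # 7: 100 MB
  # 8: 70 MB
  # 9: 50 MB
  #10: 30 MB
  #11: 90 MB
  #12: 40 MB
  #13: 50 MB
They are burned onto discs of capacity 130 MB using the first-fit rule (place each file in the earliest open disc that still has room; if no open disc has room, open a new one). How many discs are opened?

  120 → disc 1 (new)  [load 120/130]
  60 → disc 2 (new)  [load 60/130]
  120 → disc 3 (new)  [load 120/130]
  70 → disc 2  [load 130/130]
  30 → disc 4 (new)  [load 30/130]
  20 → disc 4  [load 50/130]
  100 → disc 5 (new)  [load 100/130]
  70 → disc 4  [load 120/130]
  50 → disc 6 (new)  [load 50/130]
  30 → disc 5  [load 130/130]
  90 → disc 7 (new)  [load 90/130]
  40 → disc 6  [load 90/130]
  50 → disc 8 (new)  [load 50/130]
8 discs opened.

8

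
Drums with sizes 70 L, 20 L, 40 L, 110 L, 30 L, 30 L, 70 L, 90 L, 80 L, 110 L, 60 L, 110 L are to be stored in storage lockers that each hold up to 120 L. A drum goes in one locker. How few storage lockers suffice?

8

Total = 110 + 110 + 110 + 90 + 80 + 70 + 70 + 60 + 40 + 30 + 30 + 20 = 820 L.
Lower bound: ⌈820/120⌉ = 7 storage lockers.
A packing using 8 storage lockers:
  locker 1: 110 = 110
  locker 2: 110 = 110
  locker 3: 110 = 110
  locker 4: 90 + 30 = 120
  locker 5: 80 + 40 = 120
  locker 6: 70 + 30 + 20 = 120
  locker 7: 70 = 70
  locker 8: 60 = 60
No arrangement into 7 storage lockers stays within capacity, so 8 is optimal.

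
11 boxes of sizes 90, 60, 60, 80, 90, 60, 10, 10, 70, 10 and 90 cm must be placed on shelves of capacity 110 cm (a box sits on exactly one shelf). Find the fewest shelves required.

Total = 90 + 90 + 90 + 80 + 70 + 60 + 60 + 60 + 10 + 10 + 10 = 630 cm.
Lower bound: ⌈630/110⌉ = 6 shelves.
Also, 8 boxes each exceed 55 cm, and no two of those can share a shelf, so at least 8 shelves are needed.
A packing using 8 shelves:
  shelf 1: 90 + 10 + 10 = 110
  shelf 2: 90 + 10 = 100
  shelf 3: 90 = 90
  shelf 4: 80 = 80
  shelf 5: 70 = 70
  shelf 6: 60 = 60
  shelf 7: 60 = 60
  shelf 8: 60 = 60
This matches the lower bound, so 8 is optimal.

8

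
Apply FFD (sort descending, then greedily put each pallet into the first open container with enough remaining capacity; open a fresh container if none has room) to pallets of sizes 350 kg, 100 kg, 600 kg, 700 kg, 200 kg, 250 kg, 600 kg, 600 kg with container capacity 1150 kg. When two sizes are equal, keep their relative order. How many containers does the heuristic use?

4

Sorted descending: 700, 600, 600, 600, 350, 250, 200, 100.
  700 → container 1 (new)  [load 700/1150]
  600 → container 2 (new)  [load 600/1150]
  600 → container 3 (new)  [load 600/1150]
  600 → container 4 (new)  [load 600/1150]
  350 → container 1  [load 1050/1150]
  250 → container 2  [load 850/1150]
  200 → container 2  [load 1050/1150]
  100 → container 1  [load 1150/1150]
4 containers opened.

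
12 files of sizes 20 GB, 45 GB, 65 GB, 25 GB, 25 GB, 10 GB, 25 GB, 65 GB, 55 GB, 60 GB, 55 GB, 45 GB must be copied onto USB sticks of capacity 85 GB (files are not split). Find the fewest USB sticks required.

7

Total = 65 + 65 + 60 + 55 + 55 + 45 + 45 + 25 + 25 + 25 + 20 + 10 = 495 GB.
Lower bound: ⌈495/85⌉ = 6 USB sticks.
Also, 7 files each exceed 85/2 GB, and no two of those can share a USB stick, so at least 7 USB sticks are needed.
A packing using 7 USB sticks:
  USB stick 1: 65 + 20 = 85
  USB stick 2: 65 + 10 = 75
  USB stick 3: 60 + 25 = 85
  USB stick 4: 55 + 25 = 80
  USB stick 5: 55 + 25 = 80
  USB stick 6: 45 = 45
  USB stick 7: 45 = 45
This matches the lower bound, so 7 is optimal.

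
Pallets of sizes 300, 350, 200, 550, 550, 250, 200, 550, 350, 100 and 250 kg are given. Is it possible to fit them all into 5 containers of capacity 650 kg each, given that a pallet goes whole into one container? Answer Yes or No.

Total = 3650 kg; ⌈3650/650⌉ = 6.
At least 6 containers are required, but only 5 are allowed.

No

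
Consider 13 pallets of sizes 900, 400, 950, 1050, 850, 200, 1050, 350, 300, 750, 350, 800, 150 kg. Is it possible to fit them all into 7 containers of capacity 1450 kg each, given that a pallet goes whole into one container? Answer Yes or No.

A valid assignment using 7 containers:
  container 1: 1050 + 400 = 1450
  container 2: 1050 + 350 = 1400
  container 3: 950 + 350 + 150 = 1450
  container 4: 900 + 300 + 200 = 1400
  container 5: 850 = 850
  container 6: 800 = 800
  container 7: 750 = 750
Every load is within 1450 kg, so 7 containers suffice.

Yes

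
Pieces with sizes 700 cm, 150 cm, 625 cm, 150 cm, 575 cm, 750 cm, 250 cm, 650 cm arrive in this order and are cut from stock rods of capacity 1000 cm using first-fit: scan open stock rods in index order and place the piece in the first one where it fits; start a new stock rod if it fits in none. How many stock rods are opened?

5

  700 → stock rod 1 (new)  [load 700/1000]
  150 → stock rod 1  [load 850/1000]
  625 → stock rod 2 (new)  [load 625/1000]
  150 → stock rod 1  [load 1000/1000]
  575 → stock rod 3 (new)  [load 575/1000]
  750 → stock rod 4 (new)  [load 750/1000]
  250 → stock rod 2  [load 875/1000]
  650 → stock rod 5 (new)  [load 650/1000]
5 stock rods opened.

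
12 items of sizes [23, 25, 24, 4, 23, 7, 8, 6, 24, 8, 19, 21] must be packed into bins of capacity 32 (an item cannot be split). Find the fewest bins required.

7

Total = 25 + 24 + 24 + 23 + 23 + 21 + 19 + 8 + 8 + 7 + 6 + 4 = 192.
Lower bound: ⌈192/32⌉ = 6 bins.
Also, 7 items each exceed 16, and no two of those can share a bin, so at least 7 bins are needed.
A packing using 7 bins:
  bin 1: 25 + 7 = 32
  bin 2: 24 + 8 = 32
  bin 3: 24 + 8 = 32
  bin 4: 23 + 6 = 29
  bin 5: 23 + 4 = 27
  bin 6: 21 = 21
  bin 7: 19 = 19
This matches the lower bound, so 7 is optimal.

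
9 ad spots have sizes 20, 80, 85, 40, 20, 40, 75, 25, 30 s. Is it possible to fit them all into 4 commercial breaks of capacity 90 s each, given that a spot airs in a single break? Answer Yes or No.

No

Total = 415 s; ⌈415/90⌉ = 5.
At least 5 commercial breaks are required, but only 4 are allowed.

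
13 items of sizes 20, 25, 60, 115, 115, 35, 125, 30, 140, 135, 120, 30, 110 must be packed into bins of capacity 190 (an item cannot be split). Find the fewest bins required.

Total = 140 + 135 + 125 + 120 + 115 + 115 + 110 + 60 + 35 + 30 + 30 + 25 + 20 = 1060.
Lower bound: ⌈1060/190⌉ = 6 bins.
Also, 7 items each exceed 95, and no two of those can share a bin, so at least 7 bins are needed.
A packing using 7 bins:
  bin 1: 140 + 35 = 175
  bin 2: 135 + 30 + 25 = 190
  bin 3: 125 + 60 = 185
  bin 4: 120 + 30 + 20 = 170
  bin 5: 115 = 115
  bin 6: 115 = 115
  bin 7: 110 = 110
This matches the lower bound, so 7 is optimal.

7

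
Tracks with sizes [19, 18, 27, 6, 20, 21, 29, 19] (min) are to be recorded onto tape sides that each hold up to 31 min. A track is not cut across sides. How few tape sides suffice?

Total = 29 + 27 + 21 + 20 + 19 + 19 + 18 + 6 = 159 min.
Lower bound: ⌈159/31⌉ = 6 tape sides.
Also, 7 tracks each exceed 31/2 min, and no two of those can share a side, so at least 7 tape sides are needed.
A packing using 7 tape sides:
  side 1: 29 = 29
  side 2: 27 = 27
  side 3: 21 + 6 = 27
  side 4: 20 = 20
  side 5: 19 = 19
  side 6: 19 = 19
  side 7: 18 = 18
This matches the lower bound, so 7 is optimal.

7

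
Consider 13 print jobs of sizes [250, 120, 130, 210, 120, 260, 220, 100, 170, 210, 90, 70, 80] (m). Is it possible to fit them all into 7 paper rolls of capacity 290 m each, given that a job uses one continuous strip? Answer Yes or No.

Total = 2030 m; ⌈2030/290⌉ = 7.
The bound of 7 does not rule out 7, but exhaustive search shows no assignment into 7 paper rolls of capacity 290 m exists — the minimum is 8.

No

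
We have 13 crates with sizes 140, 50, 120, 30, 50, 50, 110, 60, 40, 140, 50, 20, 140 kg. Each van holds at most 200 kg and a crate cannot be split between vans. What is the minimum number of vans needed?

Total = 140 + 140 + 140 + 120 + 110 + 60 + 50 + 50 + 50 + 50 + 40 + 30 + 20 = 1000 kg.
Lower bound: ⌈1000/200⌉ = 5 vans.
A packing using 6 vans:
  van 1: 140 + 60 = 200
  van 2: 140 + 50 = 190
  van 3: 140 + 50 = 190
  van 4: 120 + 50 + 30 = 200
  van 5: 110 + 50 + 40 = 200
  van 6: 20 = 20
No arrangement into 5 vans stays within capacity, so 6 is optimal.

6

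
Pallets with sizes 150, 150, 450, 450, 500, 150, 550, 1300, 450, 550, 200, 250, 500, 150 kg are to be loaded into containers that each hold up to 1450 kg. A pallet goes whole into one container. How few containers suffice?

Total = 1300 + 550 + 550 + 500 + 500 + 450 + 450 + 450 + 250 + 200 + 150 + 150 + 150 + 150 = 5800 kg.
Lower bound: ⌈5800/1450⌉ = 4 containers.
A packing using 4 containers:
  container 1: 1300 + 150 = 1450
  container 2: 550 + 550 + 200 + 150 = 1450
  container 3: 500 + 500 + 450 = 1450
  container 4: 450 + 450 + 250 + 150 + 150 = 1450
This matches the lower bound, so 4 is optimal.

4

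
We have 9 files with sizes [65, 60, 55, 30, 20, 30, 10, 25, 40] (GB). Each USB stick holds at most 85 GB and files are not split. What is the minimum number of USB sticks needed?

4

Total = 65 + 60 + 55 + 40 + 30 + 30 + 25 + 20 + 10 = 335 GB.
Lower bound: ⌈335/85⌉ = 4 USB sticks.
A packing using 4 USB sticks:
  USB stick 1: 65 + 20 = 85
  USB stick 2: 60 + 25 = 85
  USB stick 3: 55 + 30 = 85
  USB stick 4: 40 + 30 + 10 = 80
This matches the lower bound, so 4 is optimal.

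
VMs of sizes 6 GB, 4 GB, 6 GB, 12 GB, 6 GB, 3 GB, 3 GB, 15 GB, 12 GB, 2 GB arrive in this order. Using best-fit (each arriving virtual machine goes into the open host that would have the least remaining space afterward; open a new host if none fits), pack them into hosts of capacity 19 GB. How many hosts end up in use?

4

  6 → host 1 (new)  [load 6/19]
  4 → host 1  [load 10/19]
  6 → host 1  [load 16/19]
  12 → host 2 (new)  [load 12/19]
  6 → host 2  [load 18/19]
  3 → host 1  [load 19/19]
  3 → host 3 (new)  [load 3/19]
  15 → host 3  [load 18/19]
  12 → host 4 (new)  [load 12/19]
  2 → host 4  [load 14/19]
4 hosts opened.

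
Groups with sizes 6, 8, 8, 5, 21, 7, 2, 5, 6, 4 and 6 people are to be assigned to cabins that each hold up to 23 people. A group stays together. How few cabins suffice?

4

Total = 21 + 8 + 8 + 7 + 6 + 6 + 6 + 5 + 5 + 4 + 2 = 78 people.
Lower bound: ⌈78/23⌉ = 4 cabins.
A packing using 4 cabins:
  cabin 1: 21 + 2 = 23
  cabin 2: 8 + 8 + 7 = 23
  cabin 3: 6 + 6 + 6 + 5 = 23
  cabin 4: 5 + 4 = 9
This matches the lower bound, so 4 is optimal.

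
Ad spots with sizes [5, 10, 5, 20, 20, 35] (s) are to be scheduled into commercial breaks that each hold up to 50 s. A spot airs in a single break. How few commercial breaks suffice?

Total = 35 + 20 + 20 + 10 + 5 + 5 = 95 s.
Lower bound: ⌈95/50⌉ = 2 commercial breaks.
A packing using 2 commercial breaks:
  break 1: 35 + 10 + 5 = 50
  break 2: 20 + 20 + 5 = 45
This matches the lower bound, so 2 is optimal.

2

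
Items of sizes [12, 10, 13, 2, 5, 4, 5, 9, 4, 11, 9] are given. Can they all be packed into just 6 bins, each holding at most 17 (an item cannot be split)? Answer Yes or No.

A valid assignment using 6 bins:
  bin 1: 13 + 4 = 17
  bin 2: 12 + 5 = 17
  bin 3: 11 + 5 = 16
  bin 4: 10 + 4 + 2 = 16
  bin 5: 9 = 9
  bin 6: 9 = 9
Every load is within 17, so 6 bins suffice.

Yes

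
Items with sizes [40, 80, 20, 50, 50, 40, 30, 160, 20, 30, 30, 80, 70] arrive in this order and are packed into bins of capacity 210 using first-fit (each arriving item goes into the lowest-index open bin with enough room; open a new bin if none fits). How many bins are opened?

  40 → bin 1 (new)  [load 40/210]
  80 → bin 1  [load 120/210]
  20 → bin 1  [load 140/210]
  50 → bin 1  [load 190/210]
  50 → bin 2 (new)  [load 50/210]
  40 → bin 2  [load 90/210]
  30 → bin 2  [load 120/210]
  160 → bin 3 (new)  [load 160/210]
  20 → bin 1  [load 210/210]
  30 → bin 2  [load 150/210]
  30 → bin 2  [load 180/210]
  80 → bin 4 (new)  [load 80/210]
  70 → bin 4  [load 150/210]
4 bins opened.

4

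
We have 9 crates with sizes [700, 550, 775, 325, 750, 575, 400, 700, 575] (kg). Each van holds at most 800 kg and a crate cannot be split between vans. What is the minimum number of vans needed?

8

Total = 775 + 750 + 700 + 700 + 575 + 575 + 550 + 400 + 325 = 5350 kg.
Lower bound: ⌈5350/800⌉ = 7 vans.
A packing using 8 vans:
  van 1: 775 = 775
  van 2: 750 = 750
  van 3: 700 = 700
  van 4: 700 = 700
  van 5: 575 = 575
  van 6: 575 = 575
  van 7: 550 = 550
  van 8: 400 + 325 = 725
No arrangement into 7 vans stays within capacity, so 8 is optimal.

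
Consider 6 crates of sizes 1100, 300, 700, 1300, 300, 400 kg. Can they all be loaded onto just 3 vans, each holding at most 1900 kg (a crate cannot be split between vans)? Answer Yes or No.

Yes

A valid assignment using 3 vans:
  van 1: 1300 + 400 = 1700
  van 2: 1100 + 700 = 1800
  van 3: 300 + 300 = 600
Every load is within 1900 kg, so 3 vans suffice.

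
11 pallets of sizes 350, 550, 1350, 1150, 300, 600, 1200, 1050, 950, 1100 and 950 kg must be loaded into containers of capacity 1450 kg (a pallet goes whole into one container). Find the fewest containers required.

Total = 1350 + 1200 + 1150 + 1100 + 1050 + 950 + 950 + 600 + 550 + 350 + 300 = 9550 kg.
Lower bound: ⌈9550/1450⌉ = 7 containers.
A packing using 8 containers:
  container 1: 1350 = 1350
  container 2: 1200 = 1200
  container 3: 1150 + 300 = 1450
  container 4: 1100 + 350 = 1450
  container 5: 1050 = 1050
  container 6: 950 = 950
  container 7: 950 = 950
  container 8: 600 + 550 = 1150
No arrangement into 7 containers stays within capacity, so 8 is optimal.

8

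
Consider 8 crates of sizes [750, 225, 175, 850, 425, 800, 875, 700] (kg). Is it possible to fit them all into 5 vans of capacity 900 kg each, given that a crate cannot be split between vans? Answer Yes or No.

No

Total = 4800 kg; ⌈4800/900⌉ = 6.
At least 6 vans are required, but only 5 are allowed.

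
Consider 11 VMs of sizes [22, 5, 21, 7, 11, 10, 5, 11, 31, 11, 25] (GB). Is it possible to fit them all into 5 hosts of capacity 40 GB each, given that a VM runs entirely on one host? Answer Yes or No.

A valid assignment using 5 hosts:
  host 1: 31 + 7 = 38
  host 2: 25 + 11 = 36
  host 3: 22 + 11 + 5 = 38
  host 4: 21 + 11 + 5 = 37
  host 5: 10 = 10
Every load is within 40 GB, so 5 hosts suffice.

Yes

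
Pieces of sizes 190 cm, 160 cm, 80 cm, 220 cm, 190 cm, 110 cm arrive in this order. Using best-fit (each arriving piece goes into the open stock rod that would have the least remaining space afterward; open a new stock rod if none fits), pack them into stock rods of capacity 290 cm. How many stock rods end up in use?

4

  190 → stock rod 1 (new)  [load 190/290]
  160 → stock rod 2 (new)  [load 160/290]
  80 → stock rod 1  [load 270/290]
  220 → stock rod 3 (new)  [load 220/290]
  190 → stock rod 4 (new)  [load 190/290]
  110 → stock rod 2  [load 270/290]
4 stock rods opened.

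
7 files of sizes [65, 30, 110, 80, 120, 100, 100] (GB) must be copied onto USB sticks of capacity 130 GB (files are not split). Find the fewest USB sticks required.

Total = 120 + 110 + 100 + 100 + 80 + 65 + 30 = 605 GB.
Lower bound: ⌈605/130⌉ = 5 USB sticks.
A packing using 6 USB sticks:
  USB stick 1: 120 = 120
  USB stick 2: 110 = 110
  USB stick 3: 100 + 30 = 130
  USB stick 4: 100 = 100
  USB stick 5: 80 = 80
  USB stick 6: 65 = 65
No arrangement into 5 USB sticks stays within capacity, so 6 is optimal.

6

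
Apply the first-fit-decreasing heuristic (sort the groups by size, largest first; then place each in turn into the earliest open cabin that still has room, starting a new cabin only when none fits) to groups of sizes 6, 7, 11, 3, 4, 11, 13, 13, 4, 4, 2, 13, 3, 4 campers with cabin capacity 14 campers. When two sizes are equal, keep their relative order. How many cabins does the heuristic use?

Sorted descending: 13, 13, 13, 11, 11, 7, 6, 4, 4, 4, 4, 3, 3, 2.
  13 → cabin 1 (new)  [load 13/14]
  13 → cabin 2 (new)  [load 13/14]
  13 → cabin 3 (new)  [load 13/14]
  11 → cabin 4 (new)  [load 11/14]
  11 → cabin 5 (new)  [load 11/14]
  7 → cabin 6 (new)  [load 7/14]
  6 → cabin 6  [load 13/14]
  4 → cabin 7 (new)  [load 4/14]
  4 → cabin 7  [load 8/14]
  4 → cabin 7  [load 12/14]
  4 → cabin 8 (new)  [load 4/14]
  3 → cabin 4  [load 14/14]
  3 → cabin 5  [load 14/14]
  2 → cabin 7  [load 14/14]
8 cabins opened.

8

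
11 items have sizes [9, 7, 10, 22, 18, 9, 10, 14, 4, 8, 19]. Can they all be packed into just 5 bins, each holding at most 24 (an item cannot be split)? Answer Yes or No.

No

Total = 130; ⌈130/24⌉ = 6.
At least 6 bins are required, but only 5 are allowed.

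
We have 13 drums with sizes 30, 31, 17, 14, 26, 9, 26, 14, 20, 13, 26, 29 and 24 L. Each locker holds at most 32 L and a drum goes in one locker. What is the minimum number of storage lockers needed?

Total = 31 + 30 + 29 + 26 + 26 + 26 + 24 + 20 + 17 + 14 + 14 + 13 + 9 = 279 L.
Lower bound: ⌈279/32⌉ = 9 storage lockers.
A packing using 10 storage lockers:
  locker 1: 31 = 31
  locker 2: 30 = 30
  locker 3: 29 = 29
  locker 4: 26 = 26
  locker 5: 26 = 26
  locker 6: 26 = 26
  locker 7: 24 = 24
  locker 8: 20 + 9 = 29
  locker 9: 17 + 14 = 31
  locker 10: 14 + 13 = 27
No arrangement into 9 storage lockers stays within capacity, so 10 is optimal.

10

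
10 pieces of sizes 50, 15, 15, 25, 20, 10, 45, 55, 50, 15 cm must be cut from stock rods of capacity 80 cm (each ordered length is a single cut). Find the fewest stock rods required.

Total = 55 + 50 + 50 + 45 + 25 + 20 + 15 + 15 + 15 + 10 = 300 cm.
Lower bound: ⌈300/80⌉ = 4 stock rods.
A packing using 4 stock rods:
  stock rod 1: 55 + 25 = 80
  stock rod 2: 50 + 20 + 10 = 80
  stock rod 3: 50 + 15 + 15 = 80
  stock rod 4: 45 + 15 = 60
This matches the lower bound, so 4 is optimal.

4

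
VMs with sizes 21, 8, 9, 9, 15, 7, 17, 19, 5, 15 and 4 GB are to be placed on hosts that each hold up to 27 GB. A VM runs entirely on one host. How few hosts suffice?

5

Total = 21 + 19 + 17 + 15 + 15 + 9 + 9 + 8 + 7 + 5 + 4 = 129 GB.
Lower bound: ⌈129/27⌉ = 5 hosts.
A packing using 5 hosts:
  host 1: 21 + 5 = 26
  host 2: 19 + 8 = 27
  host 3: 17 + 9 = 26
  host 4: 15 + 9 = 24
  host 5: 15 + 7 + 4 = 26
This matches the lower bound, so 5 is optimal.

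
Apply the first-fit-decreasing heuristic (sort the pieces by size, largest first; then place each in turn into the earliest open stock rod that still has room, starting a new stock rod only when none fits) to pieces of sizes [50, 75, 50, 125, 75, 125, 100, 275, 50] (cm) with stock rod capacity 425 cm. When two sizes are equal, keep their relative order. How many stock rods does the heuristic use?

Sorted descending: 275, 125, 125, 100, 75, 75, 50, 50, 50.
  275 → stock rod 1 (new)  [load 275/425]
  125 → stock rod 1  [load 400/425]
  125 → stock rod 2 (new)  [load 125/425]
  100 → stock rod 2  [load 225/425]
  75 → stock rod 2  [load 300/425]
  75 → stock rod 2  [load 375/425]
  50 → stock rod 2  [load 425/425]
  50 → stock rod 3 (new)  [load 50/425]
  50 → stock rod 3  [load 100/425]
3 stock rods opened.

3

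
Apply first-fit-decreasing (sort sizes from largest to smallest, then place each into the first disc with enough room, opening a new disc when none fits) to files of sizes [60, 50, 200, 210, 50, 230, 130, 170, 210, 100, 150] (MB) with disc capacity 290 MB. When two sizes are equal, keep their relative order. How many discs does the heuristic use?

Sorted descending: 230, 210, 210, 200, 170, 150, 130, 100, 60, 50, 50.
  230 → disc 1 (new)  [load 230/290]
  210 → disc 2 (new)  [load 210/290]
  210 → disc 3 (new)  [load 210/290]
  200 → disc 4 (new)  [load 200/290]
  170 → disc 5 (new)  [load 170/290]
  150 → disc 6 (new)  [load 150/290]
  130 → disc 6  [load 280/290]
  100 → disc 5  [load 270/290]
  60 → disc 1  [load 290/290]
  50 → disc 2  [load 260/290]
  50 → disc 3  [load 260/290]
6 discs opened.

6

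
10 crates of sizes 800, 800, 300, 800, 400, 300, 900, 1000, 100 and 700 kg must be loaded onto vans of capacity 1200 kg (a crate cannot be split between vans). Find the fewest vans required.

6

Total = 1000 + 900 + 800 + 800 + 800 + 700 + 400 + 300 + 300 + 100 = 6100 kg.
Lower bound: ⌈6100/1200⌉ = 6 vans.
A packing using 6 vans:
  van 1: 1000 + 100 = 1100
  van 2: 900 + 300 = 1200
  van 3: 800 + 400 = 1200
  van 4: 800 + 300 = 1100
  van 5: 800 = 800
  van 6: 700 = 700
This matches the lower bound, so 6 is optimal.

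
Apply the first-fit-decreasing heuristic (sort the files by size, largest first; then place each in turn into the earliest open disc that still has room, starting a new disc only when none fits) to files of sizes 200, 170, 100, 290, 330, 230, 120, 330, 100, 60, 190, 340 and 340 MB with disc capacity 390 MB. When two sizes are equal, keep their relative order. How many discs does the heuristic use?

8

Sorted descending: 340, 340, 330, 330, 290, 230, 200, 190, 170, 120, 100, 100, 60.
  340 → disc 1 (new)  [load 340/390]
  340 → disc 2 (new)  [load 340/390]
  330 → disc 3 (new)  [load 330/390]
  330 → disc 4 (new)  [load 330/390]
  290 → disc 5 (new)  [load 290/390]
  230 → disc 6 (new)  [load 230/390]
  200 → disc 7 (new)  [load 200/390]
  190 → disc 7  [load 390/390]
  170 → disc 8 (new)  [load 170/390]
  120 → disc 6  [load 350/390]
  100 → disc 5  [load 390/390]
  100 → disc 8  [load 270/390]
  60 → disc 3  [load 390/390]
8 discs opened.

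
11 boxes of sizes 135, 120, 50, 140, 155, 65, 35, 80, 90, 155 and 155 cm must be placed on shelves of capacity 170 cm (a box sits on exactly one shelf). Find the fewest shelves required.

Total = 155 + 155 + 155 + 140 + 135 + 120 + 90 + 80 + 65 + 50 + 35 = 1180 cm.
Lower bound: ⌈1180/170⌉ = 7 shelves.
A packing using 8 shelves:
  shelf 1: 155 = 155
  shelf 2: 155 = 155
  shelf 3: 155 = 155
  shelf 4: 140 = 140
  shelf 5: 135 + 35 = 170
  shelf 6: 120 + 50 = 170
  shelf 7: 90 + 80 = 170
  shelf 8: 65 = 65
No arrangement into 7 shelves stays within capacity, so 8 is optimal.

8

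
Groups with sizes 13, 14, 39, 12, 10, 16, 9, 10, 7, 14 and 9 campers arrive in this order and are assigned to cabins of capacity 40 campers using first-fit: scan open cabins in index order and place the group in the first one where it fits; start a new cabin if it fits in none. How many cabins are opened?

4

  13 → cabin 1 (new)  [load 13/40]
  14 → cabin 1  [load 27/40]
  39 → cabin 2 (new)  [load 39/40]
  12 → cabin 1  [load 39/40]
  10 → cabin 3 (new)  [load 10/40]
  16 → cabin 3  [load 26/40]
  9 → cabin 3  [load 35/40]
  10 → cabin 4 (new)  [load 10/40]
  7 → cabin 4  [load 17/40]
  14 → cabin 4  [load 31/40]
  9 → cabin 4  [load 40/40]
4 cabins opened.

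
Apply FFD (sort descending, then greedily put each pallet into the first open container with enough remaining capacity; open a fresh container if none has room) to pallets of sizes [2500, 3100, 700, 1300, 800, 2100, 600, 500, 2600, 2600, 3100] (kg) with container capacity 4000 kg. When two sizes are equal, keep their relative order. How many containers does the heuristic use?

Sorted descending: 3100, 3100, 2600, 2600, 2500, 2100, 1300, 800, 700, 600, 500.
  3100 → container 1 (new)  [load 3100/4000]
  3100 → container 2 (new)  [load 3100/4000]
  2600 → container 3 (new)  [load 2600/4000]
  2600 → container 4 (new)  [load 2600/4000]
  2500 → container 5 (new)  [load 2500/4000]
  2100 → container 6 (new)  [load 2100/4000]
  1300 → container 3  [load 3900/4000]
  800 → container 1  [load 3900/4000]
  700 → container 2  [load 3800/4000]
  600 → container 4  [load 3200/4000]
  500 → container 4  [load 3700/4000]
6 containers opened.

6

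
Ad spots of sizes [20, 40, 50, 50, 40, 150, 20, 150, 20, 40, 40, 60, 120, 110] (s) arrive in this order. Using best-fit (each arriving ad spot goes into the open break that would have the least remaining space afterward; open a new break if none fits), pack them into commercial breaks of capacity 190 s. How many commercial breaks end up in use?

6

  20 → break 1 (new)  [load 20/190]
  40 → break 1  [load 60/190]
  50 → break 1  [load 110/190]
  50 → break 1  [load 160/190]
  40 → break 2 (new)  [load 40/190]
  150 → break 2  [load 190/190]
  20 → break 1  [load 180/190]
  150 → break 3 (new)  [load 150/190]
  20 → break 3  [load 170/190]
  40 → break 4 (new)  [load 40/190]
  40 → break 4  [load 80/190]
  60 → break 4  [load 140/190]
  120 → break 5 (new)  [load 120/190]
  110 → break 6 (new)  [load 110/190]
6 commercial breaks opened.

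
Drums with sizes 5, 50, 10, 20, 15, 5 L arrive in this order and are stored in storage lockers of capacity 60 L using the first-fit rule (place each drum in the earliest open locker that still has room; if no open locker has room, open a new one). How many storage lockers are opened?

2

  5 → locker 1 (new)  [load 5/60]
  50 → locker 1  [load 55/60]
  10 → locker 2 (new)  [load 10/60]
  20 → locker 2  [load 30/60]
  15 → locker 2  [load 45/60]
  5 → locker 1  [load 60/60]
2 storage lockers opened.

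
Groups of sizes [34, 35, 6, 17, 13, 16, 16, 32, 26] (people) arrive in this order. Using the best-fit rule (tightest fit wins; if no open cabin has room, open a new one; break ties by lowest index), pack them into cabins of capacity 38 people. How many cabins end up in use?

6

  34 → cabin 1 (new)  [load 34/38]
  35 → cabin 2 (new)  [load 35/38]
  6 → cabin 3 (new)  [load 6/38]
  17 → cabin 3  [load 23/38]
  13 → cabin 3  [load 36/38]
  16 → cabin 4 (new)  [load 16/38]
  16 → cabin 4  [load 32/38]
  32 → cabin 5 (new)  [load 32/38]
  26 → cabin 6 (new)  [load 26/38]
6 cabins opened.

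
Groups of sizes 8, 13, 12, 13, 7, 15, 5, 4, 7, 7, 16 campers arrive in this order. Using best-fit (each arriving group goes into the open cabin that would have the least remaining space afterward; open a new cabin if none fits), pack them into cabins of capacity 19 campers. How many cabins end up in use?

7

  8 → cabin 1 (new)  [load 8/19]
  13 → cabin 2 (new)  [load 13/19]
  12 → cabin 3 (new)  [load 12/19]
  13 → cabin 4 (new)  [load 13/19]
  7 → cabin 3  [load 19/19]
  15 → cabin 5 (new)  [load 15/19]
  5 → cabin 2  [load 18/19]
  4 → cabin 5  [load 19/19]
  7 → cabin 1  [load 15/19]
  7 → cabin 6 (new)  [load 7/19]
  16 → cabin 7 (new)  [load 16/19]
7 cabins opened.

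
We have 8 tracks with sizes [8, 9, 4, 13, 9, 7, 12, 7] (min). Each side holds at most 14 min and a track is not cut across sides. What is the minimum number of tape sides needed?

6

Total = 13 + 12 + 9 + 9 + 8 + 7 + 7 + 4 = 69 min.
Lower bound: ⌈69/14⌉ = 5 tape sides.
A packing using 6 tape sides:
  side 1: 13 = 13
  side 2: 12 = 12
  side 3: 9 + 4 = 13
  side 4: 9 = 9
  side 5: 8 = 8
  side 6: 7 + 7 = 14
No arrangement into 5 tape sides stays within capacity, so 6 is optimal.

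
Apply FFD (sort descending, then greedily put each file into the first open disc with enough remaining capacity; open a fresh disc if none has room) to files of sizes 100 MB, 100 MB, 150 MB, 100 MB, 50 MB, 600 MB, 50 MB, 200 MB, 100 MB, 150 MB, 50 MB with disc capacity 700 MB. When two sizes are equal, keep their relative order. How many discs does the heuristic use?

3

Sorted descending: 600, 200, 150, 150, 100, 100, 100, 100, 50, 50, 50.
  600 → disc 1 (new)  [load 600/700]
  200 → disc 2 (new)  [load 200/700]
  150 → disc 2  [load 350/700]
  150 → disc 2  [load 500/700]
  100 → disc 1  [load 700/700]
  100 → disc 2  [load 600/700]
  100 → disc 2  [load 700/700]
  100 → disc 3 (new)  [load 100/700]
  50 → disc 3  [load 150/700]
  50 → disc 3  [load 200/700]
  50 → disc 3  [load 250/700]
3 discs opened.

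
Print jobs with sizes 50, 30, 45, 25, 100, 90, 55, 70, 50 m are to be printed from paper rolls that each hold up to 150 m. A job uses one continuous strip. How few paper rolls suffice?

4

Total = 100 + 90 + 70 + 55 + 50 + 50 + 45 + 30 + 25 = 515 m.
Lower bound: ⌈515/150⌉ = 4 paper rolls.
A packing using 4 paper rolls:
  roll 1: 100 + 50 = 150
  roll 2: 90 + 55 = 145
  roll 3: 70 + 50 + 30 = 150
  roll 4: 45 + 25 = 70
This matches the lower bound, so 4 is optimal.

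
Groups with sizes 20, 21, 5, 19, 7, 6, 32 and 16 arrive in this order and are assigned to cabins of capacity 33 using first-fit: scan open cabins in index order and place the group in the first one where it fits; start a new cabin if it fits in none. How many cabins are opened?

5

  20 → cabin 1 (new)  [load 20/33]
  21 → cabin 2 (new)  [load 21/33]
  5 → cabin 1  [load 25/33]
  19 → cabin 3 (new)  [load 19/33]
  7 → cabin 1  [load 32/33]
  6 → cabin 2  [load 27/33]
  32 → cabin 4 (new)  [load 32/33]
  16 → cabin 5 (new)  [load 16/33]
5 cabins opened.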